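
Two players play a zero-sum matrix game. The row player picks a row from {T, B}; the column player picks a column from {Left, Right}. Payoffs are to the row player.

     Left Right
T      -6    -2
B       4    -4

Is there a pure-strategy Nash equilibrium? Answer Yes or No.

Row minima: T → -6, B → -4; maximin = -4.
Column maxima: Left → 4, Right → -2; minimax = -2.
-4 ≠ -2, so no pure-strategy equilibrium exists.

No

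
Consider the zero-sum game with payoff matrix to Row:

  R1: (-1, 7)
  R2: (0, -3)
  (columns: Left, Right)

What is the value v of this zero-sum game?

-3/11

Row minima: R1 → -1, R2 → -3; maximin = -1.
Column maxima: Left → 0, Right → 7; minimax = 0.
-1 ≠ 0, so there is no saddle point; optimal play is mixed.
Let Row play R1 with probability p. Expected payoff against Left: (-1)p + 0(1−p) = −p; against Right: 7p + (-3)(1−p) = 10p − 3.
Setting these equal: −p = 10p − 3 ⇒ −11p = -3 ⇒ p = 3/11, and the value is (-1)·(3/11) = -3/11.
For Column: with q = P(Left), equating R1's and R2's payoffs gives −8q + 7 = 3q − 3 ⇒ q = 10/11.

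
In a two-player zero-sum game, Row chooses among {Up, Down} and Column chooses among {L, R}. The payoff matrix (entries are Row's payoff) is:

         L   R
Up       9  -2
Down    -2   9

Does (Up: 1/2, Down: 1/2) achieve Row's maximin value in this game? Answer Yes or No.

Against L this mix gives (1/2)·9 + (1/2)·(-2) = 7/2.
Against R this mix gives (1/2)·(-2) + (1/2)·9 = 7/2.
All of Column's active replies (L, R) yield 7/2, and no column does worse for Row. The mix makes Column indifferent and guarantees 7/2, so it is optimal.

Yes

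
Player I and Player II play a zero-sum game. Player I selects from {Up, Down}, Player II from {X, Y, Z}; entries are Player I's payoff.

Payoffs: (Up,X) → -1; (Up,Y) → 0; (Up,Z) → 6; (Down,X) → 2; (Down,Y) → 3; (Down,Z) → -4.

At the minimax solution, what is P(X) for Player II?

10/13

Row minima: Up → -1, Down → -4; maximin = -1.
Column maxima: X → 2, Y → 3, Z → 6; minimax = 2.
-1 ≠ 2, so there is no saddle point; optimal play is mixed.
Y is strictly dominated by X (it gives Player I strictly more in every row), so Player II never plays it.
On the remaining 2×2 (Up, Down vs X, Z):
Let Player I play Up with probability p. Expected payoff against X: (-1)p + 2(1−p) = −3p + 2; against Z: 6p + (-4)(1−p) = 10p − 4.
Setting these equal: −3p + 2 = 10p − 4 ⇒ −13p = -6 ⇒ p = 6/13, and the value is (-3)·(6/13) + 2 = 8/13.
For Player II: with q = P(X), equating Up's and Down's payoffs gives −7q + 6 = 6q − 4 ⇒ q = 10/13.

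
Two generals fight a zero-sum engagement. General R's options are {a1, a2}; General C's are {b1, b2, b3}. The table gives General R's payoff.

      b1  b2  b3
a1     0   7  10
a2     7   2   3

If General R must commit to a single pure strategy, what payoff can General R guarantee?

2

Row minima: a1 → 0, a2 → 2.
The best of these is 2.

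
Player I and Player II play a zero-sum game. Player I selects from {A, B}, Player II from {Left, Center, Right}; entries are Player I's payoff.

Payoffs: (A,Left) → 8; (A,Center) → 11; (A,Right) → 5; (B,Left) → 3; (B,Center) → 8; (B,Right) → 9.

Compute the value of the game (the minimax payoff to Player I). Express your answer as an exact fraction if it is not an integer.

Row minima: A → 5, B → 3; maximin = 5.
Column maxima: Left → 8, Center → 11, Right → 9; minimax = 8.
5 ≠ 8, so there is no saddle point; optimal play is mixed.
Center is strictly dominated by Left (it gives Player I strictly more in every row), so Player II never plays it.
On the remaining 2×2 (A, B vs Left, Right):
Let Player I play A with probability p. Expected payoff against Left: 8p + 3(1−p) = 5p + 3; against Right: 5p + 9(1−p) = −4p + 9.
Setting these equal: 5p + 3 = −4p + 9 ⇒ 9p = 6 ⇒ p = 2/3, and the value is (5)·(2/3) + 3 = 19/3.
For Player II: with q = P(Left), equating A's and B's payoffs gives 3q + 5 = −6q + 9 ⇒ q = 4/9.

19/3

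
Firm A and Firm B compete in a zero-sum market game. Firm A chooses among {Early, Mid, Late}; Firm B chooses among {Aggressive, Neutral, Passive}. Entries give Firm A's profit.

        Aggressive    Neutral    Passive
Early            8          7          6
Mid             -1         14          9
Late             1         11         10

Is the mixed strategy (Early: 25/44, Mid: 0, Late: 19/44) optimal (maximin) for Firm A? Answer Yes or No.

Against Aggressive this mix gives (25/44)·8 + (19/44)·1 = 219/44.
Against Neutral this mix gives (25/44)·7 + (19/44)·11 = 96/11.
Against Passive this mix gives (25/44)·6 + (19/44)·10 = 85/11.
Firm B will play Aggressive, holding Firm A to 219/44. Shifting weight toward the row that does better against Aggressive would raise this floor (the equalizing mix achieves 74/11 against both Aggressive and Passive), so the proposed strategy is not optimal.

No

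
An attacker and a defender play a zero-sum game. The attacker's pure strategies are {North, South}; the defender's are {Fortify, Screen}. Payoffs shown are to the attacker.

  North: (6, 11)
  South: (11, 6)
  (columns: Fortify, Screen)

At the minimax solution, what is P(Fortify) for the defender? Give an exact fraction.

Row minima: North → 6, South → 6; maximin = 6.
Column maxima: Fortify → 11, Screen → 11; minimax = 11.
6 ≠ 11, so there is no saddle point; optimal play is mixed.
Let the attacker play North with probability p. Expected payoff against Fortify: 6p + 11(1−p) = −5p + 11; against Screen: 11p + 6(1−p) = 5p + 6.
Setting these equal: −5p + 11 = 5p + 6 ⇒ −10p = -5 ⇒ p = 1/2, and the value is (-5)·(1/2) + 11 = 17/2.
For the defender: with q = P(Fortify), equating North's and South's payoffs gives −5q + 11 = 5q + 6 ⇒ q = 1/2.

1/2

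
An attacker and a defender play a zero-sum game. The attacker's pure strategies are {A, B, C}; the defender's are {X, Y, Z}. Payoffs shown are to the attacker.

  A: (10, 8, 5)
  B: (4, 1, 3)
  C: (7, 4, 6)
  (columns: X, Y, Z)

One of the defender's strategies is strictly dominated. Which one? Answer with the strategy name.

Y holds the attacker's payoff strictly below X in every row: 8 < 10, 1 < 4, 4 < 7.
So X is strictly dominated for the defender.

X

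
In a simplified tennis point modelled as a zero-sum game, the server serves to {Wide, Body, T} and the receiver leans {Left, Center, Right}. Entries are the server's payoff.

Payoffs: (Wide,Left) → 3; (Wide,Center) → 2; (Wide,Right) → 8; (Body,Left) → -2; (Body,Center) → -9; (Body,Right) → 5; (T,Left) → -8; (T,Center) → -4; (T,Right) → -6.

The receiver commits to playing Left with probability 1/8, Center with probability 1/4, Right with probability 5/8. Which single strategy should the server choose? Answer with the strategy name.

Wide

Expected payoff of Wide: (1/8)·3 + (1/4)·2 + (5/8)·8 = 47/8.
Expected payoff of Body: (1/8)·(-2) + (1/4)·(-9) + (5/8)·5 = 5/8.
Expected payoff of T: (1/8)·(-8) + (1/4)·(-4) + (5/8)·(-6) = -23/4.
The largest is 47/8, so the server's best response is Wide.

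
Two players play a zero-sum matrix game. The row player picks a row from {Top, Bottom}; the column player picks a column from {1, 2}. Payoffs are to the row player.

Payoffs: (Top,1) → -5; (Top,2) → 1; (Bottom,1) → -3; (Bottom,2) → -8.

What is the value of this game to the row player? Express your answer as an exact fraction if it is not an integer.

-43/11

Row minima: Top → -5, Bottom → -8; maximin = -5.
Column maxima: 1 → -3, 2 → 1; minimax = -3.
-5 ≠ -3, so there is no saddle point; optimal play is mixed.
Let the row player play Top with probability p. Expected payoff against 1: (-5)p + (-3)(1−p) = −2p − 3; against 2: 1p + (-8)(1−p) = 9p − 8.
Setting these equal: −2p − 3 = 9p − 8 ⇒ −11p = -5 ⇒ p = 5/11, and the value is (-2)·(5/11) − 3 = -43/11.
For the column player: with q = P(1), equating Top's and Bottom's payoffs gives −6q + 1 = 5q − 8 ⇒ q = 9/11.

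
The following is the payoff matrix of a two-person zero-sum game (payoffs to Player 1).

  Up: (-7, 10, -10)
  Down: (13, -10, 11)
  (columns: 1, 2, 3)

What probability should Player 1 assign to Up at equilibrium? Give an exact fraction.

Row minima: Up → -10, Down → -10; maximin = -10.
Column maxima: 1 → 13, 2 → 10, 3 → 11; minimax = 10.
-10 ≠ 10, so there is no saddle point; optimal play is mixed.
1 is strictly dominated by 3 (it gives Player 1 strictly more in every row), so Player 2 never plays it.
On the remaining 2×2 (Up, Down vs 2, 3):
Let Player 1 play Up with probability p. Expected payoff against 2: 10p + (-10)(1−p) = 20p − 10; against 3: (-10)p + 11(1−p) = −21p + 11.
Setting these equal: 20p − 10 = −21p + 11 ⇒ 41p = 21 ⇒ p = 21/41, and the value is (20)·(21/41) − 10 = 10/41.
For Player 2: with q = P(2), equating Up's and Down's payoffs gives 20q − 10 = −21q + 11 ⇒ q = 21/41.

21/41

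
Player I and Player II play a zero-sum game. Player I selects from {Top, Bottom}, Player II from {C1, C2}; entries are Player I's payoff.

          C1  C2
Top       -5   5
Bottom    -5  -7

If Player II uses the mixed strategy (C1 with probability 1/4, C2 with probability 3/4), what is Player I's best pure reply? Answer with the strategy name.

Expected payoff of Top: (1/4)·(-5) + (3/4)·5 = 5/2.
Expected payoff of Bottom: (1/4)·(-5) + (3/4)·(-7) = -13/2.
The largest is 5/2, so Player I's best response is Top.

Top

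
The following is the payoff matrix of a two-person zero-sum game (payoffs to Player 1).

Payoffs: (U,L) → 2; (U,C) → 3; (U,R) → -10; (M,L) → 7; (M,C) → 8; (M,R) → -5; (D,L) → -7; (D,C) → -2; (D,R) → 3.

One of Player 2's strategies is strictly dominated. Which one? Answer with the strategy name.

C

L holds Player 1's payoff strictly below C in every row: 2 < 3, 7 < 8, -7 < -2.
So C is strictly dominated for Player 2.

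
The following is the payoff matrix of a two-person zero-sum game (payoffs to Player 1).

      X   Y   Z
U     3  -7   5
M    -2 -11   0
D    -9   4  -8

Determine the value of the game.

Row minima: U → -7, M → -11, D → -9; maximin = -7.
Column maxima: X → 3, Y → 4, Z → 5; minimax = 3.
-7 ≠ 3, so there is no saddle point; optimal play is mixed.
M is strictly dominated by U, so Player 1 never plays it.
Z is strictly dominated by X (it gives Player 1 strictly more in every row), so Player 2 never plays it.
On the remaining 2×2 (U, D vs X, Y):
Let Player 1 play U with probability p. Expected payoff against X: 3p + (-9)(1−p) = 12p − 9; against Y: (-7)p + 4(1−p) = −11p + 4.
Setting these equal: 12p − 9 = −11p + 4 ⇒ 23p = 13 ⇒ p = 13/23, and the value is (12)·(13/23) − 9 = -51/23.
For Player 2: with q = P(X), equating U's and D's payoffs gives 10q − 7 = −13q + 4 ⇒ q = 11/23.

-51/23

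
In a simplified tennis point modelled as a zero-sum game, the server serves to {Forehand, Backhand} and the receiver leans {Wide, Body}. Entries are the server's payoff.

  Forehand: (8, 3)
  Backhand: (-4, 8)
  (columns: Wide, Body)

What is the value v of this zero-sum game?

76/17

Row minima: Forehand → 3, Backhand → -4; maximin = 3.
Column maxima: Wide → 8, Body → 8; minimax = 8.
3 ≠ 8, so there is no saddle point; optimal play is mixed.
Let the server play Forehand with probability p. Expected payoff against Wide: 8p + (-4)(1−p) = 12p − 4; against Body: 3p + 8(1−p) = −5p + 8.
Setting these equal: 12p − 4 = −5p + 8 ⇒ 17p = 12 ⇒ p = 12/17, and the value is (12)·(12/17) − 4 = 76/17.
For the receiver: with q = P(Wide), equating Forehand's and Backhand's payoffs gives 5q + 3 = −12q + 8 ⇒ q = 5/17.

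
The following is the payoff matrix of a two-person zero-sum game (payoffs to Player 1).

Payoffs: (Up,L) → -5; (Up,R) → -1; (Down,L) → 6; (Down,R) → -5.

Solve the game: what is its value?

-31/15

Row minima: Up → -5, Down → -5; maximin = -5.
Column maxima: L → 6, R → -1; minimax = -1.
-5 ≠ -1, so there is no saddle point; optimal play is mixed.
Let Player 1 play Up with probability p. Expected payoff against L: (-5)p + 6(1−p) = −11p + 6; against R: (-1)p + (-5)(1−p) = 4p − 5.
Setting these equal: −11p + 6 = 4p − 5 ⇒ −15p = -11 ⇒ p = 11/15, and the value is (-11)·(11/15) + 6 = -31/15.
For Player 2: with q = P(L), equating Up's and Down's payoffs gives −4q − 1 = 11q − 5 ⇒ q = 4/15.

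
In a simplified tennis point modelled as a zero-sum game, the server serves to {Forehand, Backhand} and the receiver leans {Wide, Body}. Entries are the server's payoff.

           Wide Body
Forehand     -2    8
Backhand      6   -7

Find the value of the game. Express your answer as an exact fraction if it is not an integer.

Row minima: Forehand → -2, Backhand → -7; maximin = -2.
Column maxima: Wide → 6, Body → 8; minimax = 6.
-2 ≠ 6, so there is no saddle point; optimal play is mixed.
Let the server play Forehand with probability p. Expected payoff against Wide: (-2)p + 6(1−p) = −8p + 6; against Body: 8p + (-7)(1−p) = 15p − 7.
Setting these equal: −8p + 6 = 15p − 7 ⇒ −23p = -13 ⇒ p = 13/23, and the value is (-8)·(13/23) + 6 = 34/23.
For the receiver: with q = P(Wide), equating Forehand's and Backhand's payoffs gives −10q + 8 = 13q − 7 ⇒ q = 15/23.

34/23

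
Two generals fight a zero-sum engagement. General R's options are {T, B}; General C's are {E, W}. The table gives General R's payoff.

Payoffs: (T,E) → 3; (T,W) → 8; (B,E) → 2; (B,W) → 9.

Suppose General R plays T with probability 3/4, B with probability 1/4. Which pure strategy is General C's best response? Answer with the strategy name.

E

If General C plays E, General R's expected payoff is (3/4)·3 + (1/4)·2 = 11/4.
If General C plays W, General R's expected payoff is (3/4)·8 + (1/4)·9 = 33/4.
General C minimizes General R's payoff; the smallest is 11/4, so the best response is E.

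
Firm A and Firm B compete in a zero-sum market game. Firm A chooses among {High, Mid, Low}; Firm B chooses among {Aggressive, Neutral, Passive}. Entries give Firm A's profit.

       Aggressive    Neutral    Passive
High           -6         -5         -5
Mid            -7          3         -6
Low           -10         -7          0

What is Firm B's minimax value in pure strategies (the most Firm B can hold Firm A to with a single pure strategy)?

-6

Column maxima: Aggressive → -6, Neutral → 3, Passive → 0.
The smallest of these is -6.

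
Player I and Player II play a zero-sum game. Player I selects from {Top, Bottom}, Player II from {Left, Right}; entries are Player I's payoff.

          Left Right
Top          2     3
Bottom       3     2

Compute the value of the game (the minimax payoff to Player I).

Row minima: Top → 2, Bottom → 2; maximin = 2.
Column maxima: Left → 3, Right → 3; minimax = 3.
2 ≠ 3, so there is no saddle point; optimal play is mixed.
Let Player I play Top with probability p. Expected payoff against Left: 2p + 3(1−p) = −p + 3; against Right: 3p + 2(1−p) = p + 2.
Setting these equal: −p + 3 = p + 2 ⇒ −2p = -1 ⇒ p = 1/2, and the value is (-1)·(1/2) + 3 = 5/2.
For Player II: with q = P(Left), equating Top's and Bottom's payoffs gives −q + 3 = q + 2 ⇒ q = 1/2.

5/2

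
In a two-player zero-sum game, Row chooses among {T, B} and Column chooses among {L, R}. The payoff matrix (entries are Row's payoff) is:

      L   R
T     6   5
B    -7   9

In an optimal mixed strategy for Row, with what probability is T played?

16/17

Row minima: T → 5, B → -7; maximin = 5.
Column maxima: L → 6, R → 9; minimax = 6.
5 ≠ 6, so there is no saddle point; optimal play is mixed.
Let Row play T with probability p. Expected payoff against L: 6p + (-7)(1−p) = 13p − 7; against R: 5p + 9(1−p) = −4p + 9.
Setting these equal: 13p − 7 = −4p + 9 ⇒ 17p = 16 ⇒ p = 16/17, and the value is (13)·(16/17) − 7 = 89/17.
For Column: with q = P(L), equating T's and B's payoffs gives q + 5 = −16q + 9 ⇒ q = 4/17.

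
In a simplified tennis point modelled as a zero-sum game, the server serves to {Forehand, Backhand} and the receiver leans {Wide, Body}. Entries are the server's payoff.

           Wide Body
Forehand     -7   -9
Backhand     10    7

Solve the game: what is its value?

Row minima: Forehand → -9, Backhand → 7; maximin = 7.
Column maxima: Wide → 10, Body → 7; minimax = 7.
Since maximin = minimax = 7, there is a saddle point and the value is 7.

7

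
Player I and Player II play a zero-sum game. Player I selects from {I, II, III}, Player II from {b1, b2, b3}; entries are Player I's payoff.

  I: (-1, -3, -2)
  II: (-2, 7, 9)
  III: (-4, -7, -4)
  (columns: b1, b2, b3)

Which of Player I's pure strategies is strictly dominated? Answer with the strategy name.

I gives a strictly higher payoff than III against every column: -1 > -4, -3 > -7, -2 > -4.
So III is strictly dominated and Player I never plays it.

III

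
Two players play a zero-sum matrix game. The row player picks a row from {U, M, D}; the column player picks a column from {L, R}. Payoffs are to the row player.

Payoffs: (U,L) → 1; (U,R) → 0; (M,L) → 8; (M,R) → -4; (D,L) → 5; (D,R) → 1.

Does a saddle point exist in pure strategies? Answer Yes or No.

Row minima: U → 0, M → -4, D → 1; maximin = 1.
Column maxima: L → 8, R → 1; minimax = 1.
maximin = minimax = 1, so a saddle point exists.

Yes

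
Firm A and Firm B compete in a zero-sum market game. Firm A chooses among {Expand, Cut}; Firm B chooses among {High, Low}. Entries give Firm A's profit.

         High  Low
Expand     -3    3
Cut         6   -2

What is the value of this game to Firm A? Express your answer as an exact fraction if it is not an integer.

6/7

Row minima: Expand → -3, Cut → -2; maximin = -2.
Column maxima: High → 6, Low → 3; minimax = 3.
-2 ≠ 3, so there is no saddle point; optimal play is mixed.
Let Firm A play Expand with probability p. Expected payoff against High: (-3)p + 6(1−p) = −9p + 6; against Low: 3p + (-2)(1−p) = 5p − 2.
Setting these equal: −9p + 6 = 5p − 2 ⇒ −14p = -8 ⇒ p = 4/7, and the value is (-9)·(4/7) + 6 = 6/7.
For Firm B: with q = P(High), equating Expand's and Cut's payoffs gives −6q + 3 = 8q − 2 ⇒ q = 5/14.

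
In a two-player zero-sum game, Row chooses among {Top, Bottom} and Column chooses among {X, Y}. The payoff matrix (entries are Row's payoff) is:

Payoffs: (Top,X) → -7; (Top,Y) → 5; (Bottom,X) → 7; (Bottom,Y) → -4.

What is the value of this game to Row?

Row minima: Top → -7, Bottom → -4; maximin = -4.
Column maxima: X → 7, Y → 5; minimax = 5.
-4 ≠ 5, so there is no saddle point; optimal play is mixed.
Let Row play Top with probability p. Expected payoff against X: (-7)p + 7(1−p) = −14p + 7; against Y: 5p + (-4)(1−p) = 9p − 4.
Setting these equal: −14p + 7 = 9p − 4 ⇒ −23p = -11 ⇒ p = 11/23, and the value is (-14)·(11/23) + 7 = 7/23.
For Column: with q = P(X), equating Top's and Bottom's payoffs gives −12q + 5 = 11q − 4 ⇒ q = 9/23.

7/23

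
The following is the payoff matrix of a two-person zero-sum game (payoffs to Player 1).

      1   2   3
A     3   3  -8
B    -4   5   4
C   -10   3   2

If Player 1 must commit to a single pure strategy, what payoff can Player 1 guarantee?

-4

Row minima: A → -8, B → -4, C → -10.
The best of these is -4.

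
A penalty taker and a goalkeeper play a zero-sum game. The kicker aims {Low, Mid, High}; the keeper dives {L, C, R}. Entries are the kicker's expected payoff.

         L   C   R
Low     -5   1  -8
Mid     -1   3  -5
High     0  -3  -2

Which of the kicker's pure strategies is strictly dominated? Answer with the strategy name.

Mid gives a strictly higher payoff than Low against every column: -1 > -5, 3 > 1, -5 > -8.
So Low is strictly dominated and the kicker never plays it.

Low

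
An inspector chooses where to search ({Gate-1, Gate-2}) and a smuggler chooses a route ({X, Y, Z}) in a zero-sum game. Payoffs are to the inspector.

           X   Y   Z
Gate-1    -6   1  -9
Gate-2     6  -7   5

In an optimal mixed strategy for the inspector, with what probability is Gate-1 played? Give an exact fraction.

Row minima: Gate-1 → -9, Gate-2 → -7; maximin = -7.
Column maxima: X → 6, Y → 1, Z → 5; minimax = 1.
-7 ≠ 1, so there is no saddle point; optimal play is mixed.
X is strictly dominated by Z (it gives the inspector strictly more in every row), so the smuggler never plays it.
On the remaining 2×2 (Gate-1, Gate-2 vs Y, Z):
Let the inspector play Gate-1 with probability p. Expected payoff against Y: 1p + (-7)(1−p) = 8p − 7; against Z: (-9)p + 5(1−p) = −14p + 5.
Setting these equal: 8p − 7 = −14p + 5 ⇒ 22p = 12 ⇒ p = 6/11, and the value is (8)·(6/11) − 7 = -29/11.
For the smuggler: with q = P(Y), equating Gate-1's and Gate-2's payoffs gives 10q − 9 = −12q + 5 ⇒ q = 7/11.

6/11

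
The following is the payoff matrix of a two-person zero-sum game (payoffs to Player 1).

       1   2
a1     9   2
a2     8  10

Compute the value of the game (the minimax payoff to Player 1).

74/9

Row minima: a1 → 2, a2 → 8; maximin = 8.
Column maxima: 1 → 9, 2 → 10; minimax = 9.
8 ≠ 9, so there is no saddle point; optimal play is mixed.
Let Player 1 play a1 with probability p. Expected payoff against 1: 9p + 8(1−p) = p + 8; against 2: 2p + 10(1−p) = −8p + 10.
Setting these equal: p + 8 = −8p + 10 ⇒ 9p = 2 ⇒ p = 2/9, and the value is (1)·(2/9) + 8 = 74/9.
For Player 2: with q = P(1), equating a1's and a2's payoffs gives 7q + 2 = −2q + 10 ⇒ q = 8/9.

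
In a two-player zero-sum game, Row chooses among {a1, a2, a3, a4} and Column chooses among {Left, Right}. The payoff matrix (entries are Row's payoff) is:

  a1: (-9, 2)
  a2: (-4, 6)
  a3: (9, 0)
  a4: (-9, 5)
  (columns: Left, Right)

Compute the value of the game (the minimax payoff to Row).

Row minima: a1 → -9, a2 → -4, a3 → 0, a4 → -9; maximin = 0.
Column maxima: Left → 9, Right → 6; minimax = 6.
0 ≠ 6, so there is no saddle point; optimal play is mixed.
a1 is strictly dominated by a2, so Row never plays it.
a4 is strictly dominated by a2, so Row never plays it.
On the remaining 2×2 (a2, a3 vs Left, Right):
Let Row play a2 with probability p. Expected payoff against Left: (-4)p + 9(1−p) = −13p + 9; against Right: 6p + 0(1−p) = 6p.
Setting these equal: −13p + 9 = 6p ⇒ −19p = -9 ⇒ p = 9/19, and the value is (-13)·(9/19) + 9 = 54/19.
For Column: with q = P(Left), equating a2's and a3's payoffs gives −10q + 6 = 9q ⇒ q = 6/19.

54/19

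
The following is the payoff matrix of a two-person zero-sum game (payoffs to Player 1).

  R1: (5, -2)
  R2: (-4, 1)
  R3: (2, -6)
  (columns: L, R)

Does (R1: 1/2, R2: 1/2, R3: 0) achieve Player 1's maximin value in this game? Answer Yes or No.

Against L this mix gives (1/2)·5 + (1/2)·(-4) = 1/2.
Against R this mix gives (1/2)·(-2) + (1/2)·1 = -1/2.
Player 2 will play R, holding Player 1 to -1/2. Shifting weight toward the row that does better against R would raise this floor (the equalizing mix achieves -1/4 against both R and L), so the proposed strategy is not optimal.

No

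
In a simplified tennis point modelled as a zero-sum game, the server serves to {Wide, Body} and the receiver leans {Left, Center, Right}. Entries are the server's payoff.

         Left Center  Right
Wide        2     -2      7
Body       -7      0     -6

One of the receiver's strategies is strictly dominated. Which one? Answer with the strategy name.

Right

Left holds the server's payoff strictly below Right in every row: 2 < 7, -7 < -6.
So Right is strictly dominated for the receiver.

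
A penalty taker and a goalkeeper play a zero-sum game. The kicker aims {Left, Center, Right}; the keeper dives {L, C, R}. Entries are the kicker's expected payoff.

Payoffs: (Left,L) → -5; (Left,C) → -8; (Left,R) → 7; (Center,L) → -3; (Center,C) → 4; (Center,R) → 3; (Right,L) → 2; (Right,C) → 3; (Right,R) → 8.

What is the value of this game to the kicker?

2

Row minima: Left → -8, Center → -3, Right → 2; maximin = 2.
Column maxima: L → 2, C → 4, R → 8; minimax = 2.
Since maximin = minimax = 2, there is a saddle point and the value is 2.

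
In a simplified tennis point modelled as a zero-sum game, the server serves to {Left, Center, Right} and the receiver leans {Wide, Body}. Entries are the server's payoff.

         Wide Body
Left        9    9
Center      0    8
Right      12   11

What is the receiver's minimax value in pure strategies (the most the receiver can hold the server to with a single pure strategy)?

11

Column maxima: Wide → 12, Body → 11.
The smallest of these is 11.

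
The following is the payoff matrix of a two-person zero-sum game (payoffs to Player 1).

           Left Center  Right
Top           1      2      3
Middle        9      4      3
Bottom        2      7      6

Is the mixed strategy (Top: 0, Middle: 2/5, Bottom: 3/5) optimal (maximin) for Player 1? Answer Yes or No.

Against Left this mix gives (2/5)·9 + (3/5)·2 = 24/5.
Against Center this mix gives (2/5)·4 + (3/5)·7 = 29/5.
Against Right this mix gives (2/5)·3 + (3/5)·6 = 24/5.
All of Player 2's active replies (Left, Right) yield 24/5, and no column does worse for Player 1. The mix makes Player 2 indifferent and guarantees 24/5, so it is optimal.

Yes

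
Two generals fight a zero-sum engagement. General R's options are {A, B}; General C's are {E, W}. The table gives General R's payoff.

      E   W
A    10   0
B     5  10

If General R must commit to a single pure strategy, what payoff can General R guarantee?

Row minima: A → 0, B → 5.
The best of these is 5.

5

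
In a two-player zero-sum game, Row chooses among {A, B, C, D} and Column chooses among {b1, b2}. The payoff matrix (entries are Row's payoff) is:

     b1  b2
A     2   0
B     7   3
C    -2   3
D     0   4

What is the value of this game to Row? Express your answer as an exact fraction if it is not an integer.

Row minima: A → 0, B → 3, C → -2, D → 0; maximin = 3.
Column maxima: b1 → 7, b2 → 4; minimax = 4.
3 ≠ 4, so there is no saddle point; optimal play is mixed.
A is strictly dominated by B, so Row never plays it.
C is strictly dominated by D, so Row never plays it.
On the remaining 2×2 (B, D vs b1, b2):
Let Row play B with probability p. Expected payoff against b1: 7p + 0(1−p) = 7p; against b2: 3p + 4(1−p) = −p + 4.
Setting these equal: 7p = −p + 4 ⇒ 8p = 4 ⇒ p = 1/2, and the value is (7)·(1/2) = 7/2.
For Column: with q = P(b1), equating B's and D's payoffs gives 4q + 3 = −4q + 4 ⇒ q = 1/8.

7/2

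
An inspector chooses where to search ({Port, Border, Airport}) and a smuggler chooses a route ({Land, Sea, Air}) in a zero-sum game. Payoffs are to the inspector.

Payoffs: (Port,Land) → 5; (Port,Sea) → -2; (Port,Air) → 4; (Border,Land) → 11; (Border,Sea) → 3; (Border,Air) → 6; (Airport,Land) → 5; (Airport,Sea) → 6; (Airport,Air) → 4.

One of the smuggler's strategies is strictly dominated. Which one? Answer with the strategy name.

Land

Air holds the inspector's payoff strictly below Land in every row: 4 < 5, 6 < 11, 4 < 5.
So Land is strictly dominated for the smuggler.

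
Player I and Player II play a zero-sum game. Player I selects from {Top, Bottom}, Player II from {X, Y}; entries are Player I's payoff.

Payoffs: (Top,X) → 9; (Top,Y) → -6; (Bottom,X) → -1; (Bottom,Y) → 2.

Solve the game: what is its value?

2/3

Row minima: Top → -6, Bottom → -1; maximin = -1.
Column maxima: X → 9, Y → 2; minimax = 2.
-1 ≠ 2, so there is no saddle point; optimal play is mixed.
Let Player I play Top with probability p. Expected payoff against X: 9p + (-1)(1−p) = 10p − 1; against Y: (-6)p + 2(1−p) = −8p + 2.
Setting these equal: 10p − 1 = −8p + 2 ⇒ 18p = 3 ⇒ p = 1/6, and the value is (10)·(1/6) − 1 = 2/3.
For Player II: with q = P(X), equating Top's and Bottom's payoffs gives 15q − 6 = −3q + 2 ⇒ q = 4/9.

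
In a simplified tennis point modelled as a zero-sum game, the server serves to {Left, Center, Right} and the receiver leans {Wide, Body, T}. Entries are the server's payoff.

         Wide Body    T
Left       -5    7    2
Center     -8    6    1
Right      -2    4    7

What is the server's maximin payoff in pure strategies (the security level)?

-2

Row minima: Left → -5, Center → -8, Right → -2.
The best of these is -2.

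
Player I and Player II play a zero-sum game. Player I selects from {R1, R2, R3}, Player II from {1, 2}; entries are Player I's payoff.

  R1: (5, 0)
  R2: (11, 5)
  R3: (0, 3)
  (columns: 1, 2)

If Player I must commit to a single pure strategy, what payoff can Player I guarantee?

5

Row minima: R1 → 0, R2 → 5, R3 → 0.
The best of these is 5.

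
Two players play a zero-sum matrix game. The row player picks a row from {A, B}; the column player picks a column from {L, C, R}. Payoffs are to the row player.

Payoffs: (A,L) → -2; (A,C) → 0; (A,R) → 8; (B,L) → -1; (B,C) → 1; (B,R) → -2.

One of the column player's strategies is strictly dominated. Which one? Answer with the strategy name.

C

L holds the row player's payoff strictly below C in every row: -2 < 0, -1 < 1.
So C is strictly dominated for the column player.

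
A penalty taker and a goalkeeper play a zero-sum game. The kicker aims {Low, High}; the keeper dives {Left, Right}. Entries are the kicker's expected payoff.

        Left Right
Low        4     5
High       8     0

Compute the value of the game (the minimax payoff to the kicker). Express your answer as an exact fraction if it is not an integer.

40/9

Row minima: Low → 4, High → 0; maximin = 4.
Column maxima: Left → 8, Right → 5; minimax = 5.
4 ≠ 5, so there is no saddle point; optimal play is mixed.
Let the kicker play Low with probability p. Expected payoff against Left: 4p + 8(1−p) = −4p + 8; against Right: 5p + 0(1−p) = 5p.
Setting these equal: −4p + 8 = 5p ⇒ −9p = -8 ⇒ p = 8/9, and the value is (-4)·(8/9) + 8 = 40/9.
For the keeper: with q = P(Left), equating Low's and High's payoffs gives −q + 5 = 8q ⇒ q = 5/9.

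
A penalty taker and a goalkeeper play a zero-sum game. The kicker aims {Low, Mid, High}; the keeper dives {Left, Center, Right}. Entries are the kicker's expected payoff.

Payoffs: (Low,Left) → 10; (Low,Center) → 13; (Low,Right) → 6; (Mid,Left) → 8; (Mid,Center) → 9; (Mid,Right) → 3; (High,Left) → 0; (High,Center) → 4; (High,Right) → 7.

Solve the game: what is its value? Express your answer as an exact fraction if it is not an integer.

70/11

Row minima: Low → 6, Mid → 3, High → 0; maximin = 6.
Column maxima: Left → 10, Center → 13, Right → 7; minimax = 7.
6 ≠ 7, so there is no saddle point; optimal play is mixed.
Mid is strictly dominated by Low, so the kicker never plays it.
Center is strictly dominated by Left (it gives the kicker strictly more in every row), so the keeper never plays it.
On the remaining 2×2 (Low, High vs Left, Right):
Let the kicker play Low with probability p. Expected payoff against Left: 10p + 0(1−p) = 10p; against Right: 6p + 7(1−p) = −p + 7.
Setting these equal: 10p = −p + 7 ⇒ 11p = 7 ⇒ p = 7/11, and the value is (10)·(7/11) = 70/11.
For the keeper: with q = P(Left), equating Low's and High's payoffs gives 4q + 6 = −7q + 7 ⇒ q = 1/11.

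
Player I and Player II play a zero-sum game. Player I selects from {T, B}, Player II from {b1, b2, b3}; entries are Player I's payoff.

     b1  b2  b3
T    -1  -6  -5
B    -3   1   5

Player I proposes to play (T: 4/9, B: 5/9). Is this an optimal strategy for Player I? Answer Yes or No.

Against b1 this mix gives (4/9)·(-1) + (5/9)·(-3) = -19/9.
Against b2 this mix gives (4/9)·(-6) + (5/9)·1 = -19/9.
Against b3 this mix gives (4/9)·(-5) + (5/9)·5 = 5/9.
All of Player II's active replies (b1, b2) yield -19/9, and no column does worse for Player I. The mix makes Player II indifferent and guarantees -19/9, so it is optimal.

Yes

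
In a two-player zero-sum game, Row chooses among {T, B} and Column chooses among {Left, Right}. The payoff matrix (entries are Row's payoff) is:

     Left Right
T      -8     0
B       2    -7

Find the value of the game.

-56/17

Row minima: T → -8, B → -7; maximin = -7.
Column maxima: Left → 2, Right → 0; minimax = 0.
-7 ≠ 0, so there is no saddle point; optimal play is mixed.
Let Row play T with probability p. Expected payoff against Left: (-8)p + 2(1−p) = −10p + 2; against Right: 0p + (-7)(1−p) = 7p − 7.
Setting these equal: −10p + 2 = 7p − 7 ⇒ −17p = -9 ⇒ p = 9/17, and the value is (-10)·(9/17) + 2 = -56/17.
For Column: with q = P(Left), equating T's and B's payoffs gives −8q = 9q − 7 ⇒ q = 7/17.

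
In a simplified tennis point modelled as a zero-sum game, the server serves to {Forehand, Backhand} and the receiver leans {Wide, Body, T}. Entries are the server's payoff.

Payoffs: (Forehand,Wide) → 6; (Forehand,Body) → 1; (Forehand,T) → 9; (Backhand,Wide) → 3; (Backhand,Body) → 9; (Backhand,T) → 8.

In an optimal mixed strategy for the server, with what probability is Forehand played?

6/11

Row minima: Forehand → 1, Backhand → 3; maximin = 3.
Column maxima: Wide → 6, Body → 9, T → 9; minimax = 6.
3 ≠ 6, so there is no saddle point; optimal play is mixed.
T is strictly dominated by Wide (it gives the server strictly more in every row), so the receiver never plays it.
On the remaining 2×2 (Forehand, Backhand vs Wide, Body):
Let the server play Forehand with probability p. Expected payoff against Wide: 6p + 3(1−p) = 3p + 3; against Body: 1p + 9(1−p) = −8p + 9.
Setting these equal: 3p + 3 = −8p + 9 ⇒ 11p = 6 ⇒ p = 6/11, and the value is (3)·(6/11) + 3 = 51/11.
For the receiver: with q = P(Wide), equating Forehand's and Backhand's payoffs gives 5q + 1 = −6q + 9 ⇒ q = 8/11.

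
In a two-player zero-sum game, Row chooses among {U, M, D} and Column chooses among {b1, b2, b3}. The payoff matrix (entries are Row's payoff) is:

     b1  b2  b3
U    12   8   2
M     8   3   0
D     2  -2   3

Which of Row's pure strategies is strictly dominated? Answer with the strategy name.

M

U gives a strictly higher payoff than M against every column: 12 > 8, 8 > 3, 2 > 0.
So M is strictly dominated and Row never plays it.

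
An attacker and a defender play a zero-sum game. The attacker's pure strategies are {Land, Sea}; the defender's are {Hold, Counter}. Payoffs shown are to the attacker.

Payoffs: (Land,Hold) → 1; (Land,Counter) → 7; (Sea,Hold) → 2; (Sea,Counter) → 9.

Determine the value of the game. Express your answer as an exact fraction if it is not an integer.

2

Row minima: Land → 1, Sea → 2; maximin = 2.
Column maxima: Hold → 2, Counter → 9; minimax = 2.
Since maximin = minimax = 2, there is a saddle point and the value is 2.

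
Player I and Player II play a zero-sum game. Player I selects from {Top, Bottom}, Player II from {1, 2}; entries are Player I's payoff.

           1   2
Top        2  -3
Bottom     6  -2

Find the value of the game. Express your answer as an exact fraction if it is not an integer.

Row minima: Top → -3, Bottom → -2; maximin = -2.
Column maxima: 1 → 6, 2 → -2; minimax = -2.
Since maximin = minimax = -2, there is a saddle point and the value is -2.

-2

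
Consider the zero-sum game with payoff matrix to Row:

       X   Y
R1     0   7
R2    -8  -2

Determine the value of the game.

0

Row minima: R1 → 0, R2 → -8; maximin = 0.
Column maxima: X → 0, Y → 7; minimax = 0.
Since maximin = minimax = 0, there is a saddle point and the value is 0.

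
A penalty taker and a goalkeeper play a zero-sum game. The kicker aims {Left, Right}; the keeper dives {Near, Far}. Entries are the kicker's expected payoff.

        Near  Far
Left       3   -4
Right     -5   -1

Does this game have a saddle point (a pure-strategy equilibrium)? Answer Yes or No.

Row minima: Left → -4, Right → -5; maximin = -4.
Column maxima: Near → 3, Far → -1; minimax = -1.
-4 ≠ -1, so no pure-strategy equilibrium exists.

No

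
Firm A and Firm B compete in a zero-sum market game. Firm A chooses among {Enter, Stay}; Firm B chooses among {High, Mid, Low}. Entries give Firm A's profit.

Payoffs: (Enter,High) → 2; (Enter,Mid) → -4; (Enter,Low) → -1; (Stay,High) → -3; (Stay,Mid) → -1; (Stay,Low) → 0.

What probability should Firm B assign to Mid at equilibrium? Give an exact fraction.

5/8

Row minima: Enter → -4, Stay → -3; maximin = -3.
Column maxima: High → 2, Mid → -1, Low → 0; minimax = -1.
-3 ≠ -1, so there is no saddle point; optimal play is mixed.
Low is strictly dominated by Mid (it gives Firm A strictly more in every row), so Firm B never plays it.
On the remaining 2×2 (Enter, Stay vs High, Mid):
Let Firm A play Enter with probability p. Expected payoff against High: 2p + (-3)(1−p) = 5p − 3; against Mid: (-4)p + (-1)(1−p) = −3p − 1.
Setting these equal: 5p − 3 = −3p − 1 ⇒ 8p = 2 ⇒ p = 1/4, and the value is (5)·(1/4) − 3 = -7/4.
For Firm B: with q = P(High), equating Enter's and Stay's payoffs gives 6q − 4 = −2q − 1 ⇒ q = 3/8.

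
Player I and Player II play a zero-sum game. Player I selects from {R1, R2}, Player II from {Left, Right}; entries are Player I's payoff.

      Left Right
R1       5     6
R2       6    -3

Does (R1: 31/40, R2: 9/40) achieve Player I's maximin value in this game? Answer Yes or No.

Against Left this mix gives (31/40)·5 + (9/40)·6 = 209/40.
Against Right this mix gives (31/40)·6 + (9/40)·(-3) = 159/40.
Player II will play Right, holding Player I to 159/40. Shifting weight toward the row that does better against Right would raise this floor (the equalizing mix achieves 51/10 against both Right and Left), so the proposed strategy is not optimal.

No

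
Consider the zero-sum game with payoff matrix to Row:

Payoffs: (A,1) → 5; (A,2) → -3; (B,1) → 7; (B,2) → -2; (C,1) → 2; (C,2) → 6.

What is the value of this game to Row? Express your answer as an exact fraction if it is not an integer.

Row minima: A → -3, B → -2, C → 2; maximin = 2.
Column maxima: 1 → 7, 2 → 6; minimax = 6.
2 ≠ 6, so there is no saddle point; optimal play is mixed.
A is strictly dominated by B, so Row never plays it.
On the remaining 2×2 (B, C vs 1, 2):
Let Row play B with probability p. Expected payoff against 1: 7p + 2(1−p) = 5p + 2; against 2: (-2)p + 6(1−p) = −8p + 6.
Setting these equal: 5p + 2 = −8p + 6 ⇒ 13p = 4 ⇒ p = 4/13, and the value is (5)·(4/13) + 2 = 46/13.
For Column: with q = P(1), equating B's and C's payoffs gives 9q − 2 = −4q + 6 ⇒ q = 8/13.

46/13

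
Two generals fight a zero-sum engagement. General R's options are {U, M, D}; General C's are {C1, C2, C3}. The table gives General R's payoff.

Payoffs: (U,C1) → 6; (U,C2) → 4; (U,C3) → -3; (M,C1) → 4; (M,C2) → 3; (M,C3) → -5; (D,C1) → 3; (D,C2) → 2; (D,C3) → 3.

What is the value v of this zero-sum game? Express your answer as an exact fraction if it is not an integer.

9/4

Row minima: U → -3, M → -5, D → 2; maximin = 2.
Column maxima: C1 → 6, C2 → 4, C3 → 3; minimax = 3.
2 ≠ 3, so there is no saddle point; optimal play is mixed.
M is strictly dominated by U, so General R never plays it.
C1 is strictly dominated by C2 (it gives General R strictly more in every row), so General C never plays it.
On the remaining 2×2 (U, D vs C2, C3):
Let General R play U with probability p. Expected payoff against C2: 4p + 2(1−p) = 2p + 2; against C3: (-3)p + 3(1−p) = −6p + 3.
Setting these equal: 2p + 2 = −6p + 3 ⇒ 8p = 1 ⇒ p = 1/8, and the value is (2)·(1/8) + 2 = 9/4.
For General C: with q = P(C2), equating U's and D's payoffs gives 7q − 3 = −q + 3 ⇒ q = 3/4.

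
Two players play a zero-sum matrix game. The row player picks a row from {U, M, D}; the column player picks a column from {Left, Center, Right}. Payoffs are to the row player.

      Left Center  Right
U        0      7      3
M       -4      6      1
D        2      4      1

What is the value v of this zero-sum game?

Row minima: U → 0, M → -4, D → 1; maximin = 1.
Column maxima: Left → 2, Center → 7, Right → 3; minimax = 2.
1 ≠ 2, so there is no saddle point; optimal play is mixed.
M is strictly dominated by U, so the row player never plays it.
Center is strictly dominated by Left (it gives the row player strictly more in every row), so the column player never plays it.
On the remaining 2×2 (U, D vs Left, Right):
Let the row player play U with probability p. Expected payoff against Left: 0p + 2(1−p) = −2p + 2; against Right: 3p + 1(1−p) = 2p + 1.
Setting these equal: −2p + 2 = 2p + 1 ⇒ −4p = -1 ⇒ p = 1/4, and the value is (-2)·(1/4) + 2 = 3/2.
For the column player: with q = P(Left), equating U's and D's payoffs gives −3q + 3 = q + 1 ⇒ q = 1/2.

3/2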